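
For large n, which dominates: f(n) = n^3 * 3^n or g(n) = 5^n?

g(n) = 5^n grows faster: 5^n / (n^3 3^n) = (5/3)^n / n^3 -> infinity since 5/3 > 1.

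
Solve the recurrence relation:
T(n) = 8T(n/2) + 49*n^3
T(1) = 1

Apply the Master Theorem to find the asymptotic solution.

a=8, b=2, f(n)=49*n^3. log_2(8) = 3. Case 2: T(n) = O(n^3 log n).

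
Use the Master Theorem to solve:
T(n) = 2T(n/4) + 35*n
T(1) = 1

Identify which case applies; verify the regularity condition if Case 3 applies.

a=2, b=4, f(n)=35*n.
log_4(2) = 0.5 < 1.
f(n) = Omega(n^(0.5+epsilon)) for some epsilon > 0, so Case 3 is the candidate.
Regularity: a*f(n/b) = 2*35*(n/4)^1 = (2/4)*35*n^1 <= c*f(n) with c = 2/4 < 1. Satisfied.
Case 3: T(n) = Theta(n).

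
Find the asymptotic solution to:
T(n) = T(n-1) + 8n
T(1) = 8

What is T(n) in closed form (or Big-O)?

Unrolling: T(n) = 8 + 8*(2 + 3 + ... + n) = 8 + 8*(n(n+1)/2 - 1) = O(n^2).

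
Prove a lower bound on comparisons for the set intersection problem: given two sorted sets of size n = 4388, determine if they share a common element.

For two sorted arrays of size n = 4388, any correct algorithm must examine Omega(n) elements. If fewer are examined, an adversary places a common element in an unexamined gap. A merge-based scan achieves O(n), so the bound is tight.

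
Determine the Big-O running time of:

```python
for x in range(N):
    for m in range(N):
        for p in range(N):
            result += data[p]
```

Time complexity: O(n^3).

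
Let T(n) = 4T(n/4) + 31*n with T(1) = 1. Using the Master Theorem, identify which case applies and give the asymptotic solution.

a=4, b=4, f(n)=31*n.
log_4(4) = 1, so n^(log_b(a)) = n.
f(n) = Theta(n), so Case 2 applies.
T(n) = Theta(n log n).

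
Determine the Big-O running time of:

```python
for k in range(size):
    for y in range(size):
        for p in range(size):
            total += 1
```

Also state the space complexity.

Time complexity: O(n^3).
Space complexity: O(1).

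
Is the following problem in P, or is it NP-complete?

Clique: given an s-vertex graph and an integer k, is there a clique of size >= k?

This problem is NP-complete: complement of Independent Set / Vertex Cover (with k part of the input).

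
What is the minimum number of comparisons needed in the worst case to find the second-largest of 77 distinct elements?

Lower bound: finding the max needs 77-1 comparisons. By the adversary weight-doubling argument, the max must personally win >= ceil(log_2(77)) = 7 comparisons; the 2nd-largest is among those 7 losers, needing 7-1 more comparisons. Total >= 77-1 + 7-1 = 82. A balanced knockout tournament achieves this.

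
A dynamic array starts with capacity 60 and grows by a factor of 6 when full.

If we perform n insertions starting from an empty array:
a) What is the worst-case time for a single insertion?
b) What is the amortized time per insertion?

(a) Worst-case single insertion: O(n) -- when the array is full at capacity c, the resize copies all c elements, and c can be Theta(n).
(b) Resizes happen at sizes 60, 360, 2160, ... Total copy cost for n insertions: 60 + 360 + ... = O(n) (geometric series with ratio 1/6). Amortized cost per insertion: O(n)/n = O(1).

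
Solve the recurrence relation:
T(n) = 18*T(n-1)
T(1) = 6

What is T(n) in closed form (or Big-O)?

Each step multiplies by 18. T(n) = T(1)*18^(n-1) = 6*18^(n-1).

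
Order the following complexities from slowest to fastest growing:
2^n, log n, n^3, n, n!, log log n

Ordered by growth rate: log log n < log n < n < n^3 < 2^n < n!.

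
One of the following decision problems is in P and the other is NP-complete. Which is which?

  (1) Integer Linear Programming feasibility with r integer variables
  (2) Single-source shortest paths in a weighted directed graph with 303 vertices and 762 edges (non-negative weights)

(1) is NP-complete: ILP feasibility is NP-complete (LP relaxation is in P).
(2) is P: Dijkstra's algorithm runs in O((V+E) log V).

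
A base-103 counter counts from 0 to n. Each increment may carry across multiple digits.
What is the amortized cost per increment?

Digit at position i changes every 103^i increments. Total digit changes over n increments: n * 103/(103-1) = O(n). Amortized: O(1).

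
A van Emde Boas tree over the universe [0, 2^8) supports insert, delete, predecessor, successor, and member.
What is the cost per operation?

vEB recursively partitions [0, 256) into sqrt(u) clusters of size sqrt(u). Each operation recurses into either one cluster or the summary, never both: T(u) = T(sqrt(u)) + O(1) => T(u) = O(log log u) = O(log 8). This is worst-case, not just amortized.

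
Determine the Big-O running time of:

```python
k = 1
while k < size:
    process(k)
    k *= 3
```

Time complexity: O(log n).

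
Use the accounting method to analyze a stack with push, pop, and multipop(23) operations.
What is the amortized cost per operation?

Assign 2 credits per push (1 for the push, 1 saved for a future pop). Each pop or element popped by multipop(23) uses 1 saved credit. Total credits never go negative, so amortized cost is O(1).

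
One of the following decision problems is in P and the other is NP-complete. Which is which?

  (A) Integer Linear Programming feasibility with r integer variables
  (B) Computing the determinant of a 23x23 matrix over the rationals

(A) is NP-complete: ILP feasibility is NP-complete (LP relaxation is in P).
(B) is P: Gaussian elimination runs in O(n^3).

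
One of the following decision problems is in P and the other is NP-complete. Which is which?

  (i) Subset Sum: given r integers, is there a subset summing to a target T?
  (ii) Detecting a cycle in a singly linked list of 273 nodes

(i) is NP-complete: one of Karp's 21 NP-complete problems.
(ii) is P: Floyd's tortoise-and-hare runs in O(n) time, O(1) space.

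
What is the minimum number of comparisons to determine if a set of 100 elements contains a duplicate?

Determining if 100 elements are all distinct requires Omega(n log n) comparisons in the comparison model. This follows from the element distinctness lower bound.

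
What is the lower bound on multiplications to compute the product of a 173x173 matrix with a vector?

A 173x173 matrix-vector product has 173 inner products of length 173. Output depends on all 173^2 = 29929 matrix entries. At least 29929 multiplications needed.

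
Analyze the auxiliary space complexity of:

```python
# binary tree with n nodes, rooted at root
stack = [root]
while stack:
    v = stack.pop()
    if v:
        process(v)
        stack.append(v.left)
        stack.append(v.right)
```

Space complexity: O(n).
Auxiliary storage grows linearly with the input size n in the worst case.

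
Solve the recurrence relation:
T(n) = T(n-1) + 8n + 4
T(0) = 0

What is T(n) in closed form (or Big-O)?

Dominant term in sum is 8*sum(i, i=1..n) = 8*n*(n+1)/2 = O(n^2).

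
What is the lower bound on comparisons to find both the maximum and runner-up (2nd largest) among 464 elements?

Lower bound: finding the max needs 464-1 comparisons. By an adversary weight-doubling argument, the maximum element must personally win at least ceil(log_2(464)) = 9 comparisons in any correct algorithm. The 2nd largest is among those 9 direct losers, and distinguishing it requires 9-1 more comparisons. Total >= 464-1 + 9-1 = 471. A balanced tournament achieves this bound exactly.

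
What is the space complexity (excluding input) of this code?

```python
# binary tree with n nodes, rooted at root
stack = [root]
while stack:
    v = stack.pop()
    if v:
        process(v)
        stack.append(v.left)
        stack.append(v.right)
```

Space complexity: O(n).
Auxiliary storage grows linearly with the input size n in the worst case.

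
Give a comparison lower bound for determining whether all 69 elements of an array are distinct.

In the algebraic decision-tree model, the YES region for element distinctness on 69 elements has 69! connected components (one per ordering). Ben-Or's theorem then gives a lower bound of Omega(log(n!)) = Omega(n log n).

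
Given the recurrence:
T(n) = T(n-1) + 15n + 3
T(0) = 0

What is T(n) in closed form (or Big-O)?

Dominant term in sum is 15*sum(i, i=1..n) = 15*n*(n+1)/2 = O(n^2).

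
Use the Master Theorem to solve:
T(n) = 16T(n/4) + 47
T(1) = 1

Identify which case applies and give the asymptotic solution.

a=16, b=4, f(n)=47.
log_4(16) = 2 > 0.
Since f(n) = O(n^0) is polynomially smaller than n^2, Case 1 applies.
T(n) = Theta(n^2).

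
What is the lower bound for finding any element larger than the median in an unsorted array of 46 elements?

To find an element larger than the median of 46 elements, we must see Omega(n) elements. Without seeing enough elements, an adversary can make any unseen element the median.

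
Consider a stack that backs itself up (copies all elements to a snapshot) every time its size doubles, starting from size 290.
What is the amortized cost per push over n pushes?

Backups occur at sizes 290, 580, 1160, ..., copying 290 + 580 + 1160 + ... <= 2n elements total (geometric series). Spread over n pushes, the amortized backup cost is O(1) per push.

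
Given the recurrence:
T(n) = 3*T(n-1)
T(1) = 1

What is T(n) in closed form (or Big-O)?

Each step multiplies by 3. T(n) = T(1)*3^(n-1) = 3^(n-1).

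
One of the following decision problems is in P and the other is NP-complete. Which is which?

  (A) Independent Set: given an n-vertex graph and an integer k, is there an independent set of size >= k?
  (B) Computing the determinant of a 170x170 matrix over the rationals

(A) is NP-complete: complement of Clique (with k part of the input).
(B) is P: Gaussian elimination runs in O(n^3).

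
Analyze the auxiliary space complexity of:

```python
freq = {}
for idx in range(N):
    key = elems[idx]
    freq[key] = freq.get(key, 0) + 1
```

Space complexity: O(n).
Auxiliary storage grows linearly with the input size n in the worst case.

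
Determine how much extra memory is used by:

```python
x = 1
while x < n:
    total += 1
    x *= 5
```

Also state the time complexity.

Space complexity: O(1).
Only a constant amount of auxiliary storage is used; nothing grows with n.
Time complexity: O(log n).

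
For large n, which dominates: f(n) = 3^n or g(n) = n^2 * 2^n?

f(n) = 3^n grows faster: 3^n / (n^2 2^n) = (3/2)^n / n^2 -> infinity since 3/2 > 1.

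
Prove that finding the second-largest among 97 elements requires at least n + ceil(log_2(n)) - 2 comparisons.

Lower bound (adversary): identifying the maximum requires 97-1 comparisons (each eliminates one candidate). Assign weight 1 to each element; on each comparison the adversary lets the heavier side win and gives it the loser's weight. The max ends with weight 97, but each comparison it wins at most doubles its weight, so the max must win >= ceil(log_2(97)) = 7 comparisons. The second-largest is one of those 7 direct losers to the max, and identifying which one is largest needs >= 7-1 further comparisons. Total >= 97-1 + 7-1 = 102.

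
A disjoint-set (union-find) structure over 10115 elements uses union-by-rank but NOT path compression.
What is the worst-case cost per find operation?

Union-by-rank alone keeps every tree's height <= log_2(10115) ~= 13.3. Each find traverses from a node to its root, costing O(height) = O(log n). Without path compression this bound is tight.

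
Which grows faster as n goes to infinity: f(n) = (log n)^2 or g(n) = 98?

f(n) = (log n)^2 grows faster: any unbounded function dominates a constant.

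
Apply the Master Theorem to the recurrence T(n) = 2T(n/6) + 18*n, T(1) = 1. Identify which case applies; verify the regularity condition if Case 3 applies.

a=2, b=6, f(n)=18*n.
log_6(2) = 0.3869 < 1.
f(n) = Omega(n^(0.3869+epsilon)) for some epsilon > 0, so Case 3 is the candidate.
Regularity: a*f(n/b) = 2*18*(n/6)^1 = (2/6)*18*n^1 <= c*f(n) with c = 2/6 < 1. Satisfied.
Case 3: T(n) = Theta(n).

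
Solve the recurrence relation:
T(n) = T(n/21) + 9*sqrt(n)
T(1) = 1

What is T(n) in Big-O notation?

Each level contributes sqrt(n/21^k). Geometric series with ratio 1/sqrt(21) < 1 sums to O(sqrt(n)).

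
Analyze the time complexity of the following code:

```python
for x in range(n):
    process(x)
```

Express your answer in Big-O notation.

Time complexity: O(n).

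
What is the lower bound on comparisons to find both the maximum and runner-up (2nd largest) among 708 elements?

Lower bound: finding the max needs 708-1 comparisons. By an adversary weight-doubling argument, the maximum element must personally win at least ceil(log_2(708)) = 10 comparisons in any correct algorithm. The 2nd largest is among those 10 direct losers, and distinguishing it requires 10-1 more comparisons. Total >= 708-1 + 10-1 = 716. A balanced tournament achieves this bound exactly.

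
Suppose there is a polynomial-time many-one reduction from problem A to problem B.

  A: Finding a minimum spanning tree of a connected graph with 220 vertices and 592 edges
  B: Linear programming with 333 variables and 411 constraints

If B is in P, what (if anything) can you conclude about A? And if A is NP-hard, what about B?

A poly-time reduction A <=_p B means any A-instance can be transformed to a B-instance in poly time.
If B is in P: compose the reduction with B's poly-time algorithm to solve A in poly time, so A is in P.
If A is NP-hard: every NP problem reduces to A, which reduces to B; composing reductions, every NP problem reduces to B, so B is NP-hard.
(Here in fact A is P and B is P.)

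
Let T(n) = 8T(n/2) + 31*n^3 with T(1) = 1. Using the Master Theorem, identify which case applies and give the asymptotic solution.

a=8, b=2, f(n)=31*n^3.
log_2(8) = 3, so n^(log_b(a)) = n^3.
f(n) = Theta(n^3), so Case 2 applies.
T(n) = Theta(n^3 log n).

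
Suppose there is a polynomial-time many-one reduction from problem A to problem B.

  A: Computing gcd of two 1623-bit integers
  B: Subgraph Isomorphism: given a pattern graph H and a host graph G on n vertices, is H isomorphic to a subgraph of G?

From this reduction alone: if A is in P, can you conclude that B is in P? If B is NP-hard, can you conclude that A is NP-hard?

A poly-time reduction A <=_p B transfers tractability DOWN (B easy => A easy) and hardness UP (A hard => B hard), not the reverse.
From A in P, the reduction alone does NOT give B in P: any problem in P trivially reduces to SAT, yet SAT is not known to be in P.
From B NP-hard, the reduction alone does NOT give A NP-hard: again, easy problems reduce to hard ones.
(Here in fact A is P and B is NP-complete.)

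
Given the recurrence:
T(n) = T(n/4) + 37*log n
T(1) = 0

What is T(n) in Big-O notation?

Each of the log_4(n) levels adds O(log n). T(n) = O(log^2 n).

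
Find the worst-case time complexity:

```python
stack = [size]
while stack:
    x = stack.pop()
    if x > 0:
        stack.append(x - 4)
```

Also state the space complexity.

Time complexity: O(n).
Space complexity: O(1).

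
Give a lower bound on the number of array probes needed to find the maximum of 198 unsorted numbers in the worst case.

Adversary: any unprobed cell could hold a value larger than everything seen so far. If fewer than 198 cells are probed, the adversary places the max in an unprobed cell. So all 198 cells must be examined; together with 198-1 comparisons this is tight.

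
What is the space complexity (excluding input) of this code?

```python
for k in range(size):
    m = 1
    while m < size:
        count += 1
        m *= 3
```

Space complexity: O(1).
Only a constant amount of auxiliary storage is used; nothing grows with n.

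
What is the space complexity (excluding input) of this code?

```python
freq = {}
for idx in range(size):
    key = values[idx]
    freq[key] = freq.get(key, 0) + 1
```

Space complexity: O(n).
Auxiliary storage grows linearly with the input size n in the worst case.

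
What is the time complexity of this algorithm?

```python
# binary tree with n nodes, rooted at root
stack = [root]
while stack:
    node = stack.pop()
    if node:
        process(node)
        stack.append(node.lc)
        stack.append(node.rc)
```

Time complexity: O(n).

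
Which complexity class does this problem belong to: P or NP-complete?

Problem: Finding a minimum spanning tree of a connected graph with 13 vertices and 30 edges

This problem is in P: Kruskal's / Prim's algorithms run in polynomial time.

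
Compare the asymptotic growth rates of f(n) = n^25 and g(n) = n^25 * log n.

g(n) = n^25 * log n grows faster: extra log n factor -> infinity.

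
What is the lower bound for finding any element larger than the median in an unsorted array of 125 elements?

To find an element larger than the median of 125 elements, we must see Omega(n) elements. Without seeing enough elements, an adversary can make any unseen element the median.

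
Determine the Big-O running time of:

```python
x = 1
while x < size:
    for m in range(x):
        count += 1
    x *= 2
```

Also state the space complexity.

Time complexity: O(n).
Space complexity: O(1).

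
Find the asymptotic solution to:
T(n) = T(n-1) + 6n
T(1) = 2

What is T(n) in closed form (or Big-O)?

Unrolling: T(n) = 2 + 6*(2 + 3 + ... + n) = 2 + 6*(n(n+1)/2 - 1) = O(n^2).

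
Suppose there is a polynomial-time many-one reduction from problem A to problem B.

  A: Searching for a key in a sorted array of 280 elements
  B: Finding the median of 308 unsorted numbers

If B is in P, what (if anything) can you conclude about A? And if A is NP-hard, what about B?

A poly-time reduction A <=_p B means any A-instance can be transformed to a B-instance in poly time.
If B is in P: compose the reduction with B's poly-time algorithm to solve A in poly time, so A is in P.
If A is NP-hard: every NP problem reduces to A, which reduces to B; composing reductions, every NP problem reduces to B, so B is NP-hard.
(Here in fact A is P and B is P.)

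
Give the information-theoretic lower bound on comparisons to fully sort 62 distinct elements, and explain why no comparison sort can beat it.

A comparison sort is a binary decision tree whose leaves are the 62! = 31469973260387937525653122354950764088012280797258232192163168247821107200000000000000 possible output permutations. A binary tree with L leaves has height >= ceil(log_2(L)). So any comparison sort needs >= ceil(log_2(62!)) = 285 comparisons in the worst case.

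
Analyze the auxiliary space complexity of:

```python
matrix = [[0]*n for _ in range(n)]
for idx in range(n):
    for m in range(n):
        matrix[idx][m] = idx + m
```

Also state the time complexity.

Space complexity: O(n^2).
A 2D structure of size n x n is allocated.
Time complexity: O(n^2).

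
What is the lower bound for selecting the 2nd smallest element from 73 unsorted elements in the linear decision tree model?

Selecting the 2nd smallest of 73 elements requires Omega(n) comparisons. Every element must be compared at least once. The BFPRT algorithm achieves O(n), making this tight.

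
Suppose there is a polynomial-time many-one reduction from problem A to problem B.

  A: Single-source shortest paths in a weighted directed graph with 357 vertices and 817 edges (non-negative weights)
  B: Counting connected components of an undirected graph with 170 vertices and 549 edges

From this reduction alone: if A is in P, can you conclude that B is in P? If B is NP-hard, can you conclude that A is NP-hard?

A poly-time reduction A <=_p B transfers tractability DOWN (B easy => A easy) and hardness UP (A hard => B hard), not the reverse.
From A in P, the reduction alone does NOT give B in P: any problem in P trivially reduces to SAT, yet SAT is not known to be in P.
From B NP-hard, the reduction alone does NOT give A NP-hard: again, easy problems reduce to hard ones.
(Here in fact A is P and B is P.)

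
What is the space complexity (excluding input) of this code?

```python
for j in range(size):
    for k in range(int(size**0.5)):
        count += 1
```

Space complexity: O(1).
Only a constant amount of auxiliary storage is used; nothing grows with n.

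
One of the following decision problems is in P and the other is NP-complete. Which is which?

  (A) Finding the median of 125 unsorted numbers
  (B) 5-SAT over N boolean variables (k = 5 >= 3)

(A) is P: linear-time selection (median-of-medians) runs in O(n).
(B) is NP-complete: 3-SAT is NP-complete (Cook-Levin); k-SAT for k>=3 reduces from 3-SAT.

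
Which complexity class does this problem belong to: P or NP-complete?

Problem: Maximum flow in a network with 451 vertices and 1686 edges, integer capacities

This problem is in P: Edmonds-Karp / push-relabel run in polynomial time.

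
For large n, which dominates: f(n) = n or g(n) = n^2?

g(n) = n^2 grows faster: n^2/n = n^1 -> infinity.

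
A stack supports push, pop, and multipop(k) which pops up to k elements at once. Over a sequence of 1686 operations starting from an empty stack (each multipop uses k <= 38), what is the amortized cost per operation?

Each element is pushed exactly once and popped at most once (whether by pop or as part of a multipop). So the total number of individual pops over the whole sequence is at most the number of pushes, which is at most 1686. Total work <= 2 * 1686, hence O(1) amortized per operation.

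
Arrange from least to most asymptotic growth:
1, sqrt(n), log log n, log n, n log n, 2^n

Ordered by growth rate: 1 < log log n < log n < sqrt(n) < n log n < 2^n.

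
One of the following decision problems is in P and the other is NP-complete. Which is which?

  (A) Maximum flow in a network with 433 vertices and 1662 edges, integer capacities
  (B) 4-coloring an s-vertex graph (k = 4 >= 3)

(A) is P: Edmonds-Karp / push-relabel run in polynomial time.
(B) is NP-complete: graph k-coloring for k>=3 is NP-complete by reduction from 3-SAT.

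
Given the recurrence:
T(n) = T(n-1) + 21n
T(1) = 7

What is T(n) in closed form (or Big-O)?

Unrolling: T(n) = 7 + 21*(2 + 3 + ... + n) = 7 + 21*(n(n+1)/2 - 1) = O(n^2).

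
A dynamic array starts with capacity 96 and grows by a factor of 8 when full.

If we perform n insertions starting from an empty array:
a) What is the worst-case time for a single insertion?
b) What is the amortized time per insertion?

(a) Worst-case single insertion: O(n) -- when the array is full at capacity c, the resize copies all c elements, and c can be Theta(n).
(b) Resizes happen at sizes 96, 768, 6144, ... Total copy cost for n insertions: 96 + 768 + ... = O(n) (geometric series with ratio 1/8). Amortized cost per insertion: O(n)/n = O(1).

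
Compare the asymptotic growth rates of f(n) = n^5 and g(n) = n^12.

g(n) = n^12 grows faster: n^12/n^5 = n^7 -> infinity.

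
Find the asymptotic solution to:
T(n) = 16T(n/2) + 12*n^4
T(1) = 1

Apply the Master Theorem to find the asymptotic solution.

a=16, b=2, f(n)=12*n^4. log_2(16) = 4. Case 2: T(n) = O(n^4 log n).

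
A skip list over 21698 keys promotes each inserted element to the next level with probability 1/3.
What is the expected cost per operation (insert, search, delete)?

Expected number of levels is O(log_3(21698)) = O(log n). A search visits O(1) expected nodes per level over O(log n) levels. Insert/delete are a search plus O(1) pointer updates per level. Expected O(log n) per operation.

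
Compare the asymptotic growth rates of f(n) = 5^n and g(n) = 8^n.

g(n) = 8^n grows faster: (8/5)^n -> infinity since 8/5 > 1.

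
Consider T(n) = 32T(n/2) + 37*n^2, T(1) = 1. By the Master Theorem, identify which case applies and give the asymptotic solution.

a=32, b=2, f(n)=37*n^2.
log_2(32) = 5 > 2.
Since f(n) = O(n^2) is polynomially smaller than n^5, Case 1 applies.
T(n) = Theta(n^5).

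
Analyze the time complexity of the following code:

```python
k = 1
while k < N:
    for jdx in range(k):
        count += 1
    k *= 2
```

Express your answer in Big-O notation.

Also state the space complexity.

Time complexity: O(n).
Space complexity: O(1).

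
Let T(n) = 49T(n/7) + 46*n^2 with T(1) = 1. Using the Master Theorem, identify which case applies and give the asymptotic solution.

a=49, b=7, f(n)=46*n^2.
log_7(49) = 2, so n^(log_b(a)) = n^2.
f(n) = Theta(n^2), so Case 2 applies.
T(n) = Theta(n^2 log n).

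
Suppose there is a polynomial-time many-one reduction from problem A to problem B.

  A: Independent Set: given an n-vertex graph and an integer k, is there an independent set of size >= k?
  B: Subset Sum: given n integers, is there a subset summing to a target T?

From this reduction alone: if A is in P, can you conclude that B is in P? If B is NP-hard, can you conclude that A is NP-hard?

A poly-time reduction A <=_p B transfers tractability DOWN (B easy => A easy) and hardness UP (A hard => B hard), not the reverse.
From A in P, the reduction alone does NOT give B in P: any problem in P trivially reduces to SAT, yet SAT is not known to be in P.
From B NP-hard, the reduction alone does NOT give A NP-hard: again, easy problems reduce to hard ones.
(Here in fact A is NP-complete and B is NP-complete.)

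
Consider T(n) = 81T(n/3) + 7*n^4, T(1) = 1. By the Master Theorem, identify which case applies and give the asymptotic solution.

a=81, b=3, f(n)=7*n^4.
log_3(81) = 4, so n^(log_b(a)) = n^4.
f(n) = Theta(n^4), so Case 2 applies.
T(n) = Theta(n^4 log n).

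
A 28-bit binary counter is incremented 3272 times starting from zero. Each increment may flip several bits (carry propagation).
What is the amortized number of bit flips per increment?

Bit i flips on every 2^i-th increment, so over 3272 increments bit i flips floor(3272/2^i) times. Summing over i: total flips < 2 * 3272. Amortized: < 2 = O(1) per increment.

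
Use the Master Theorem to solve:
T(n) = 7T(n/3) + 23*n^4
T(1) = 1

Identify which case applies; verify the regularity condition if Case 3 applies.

a=7, b=3, f(n)=23*n^4.
log_3(7) = 1.771 < 4.
f(n) = Omega(n^(1.771+epsilon)) for some epsilon > 0, so Case 3 is the candidate.
Regularity: a*f(n/b) = 7*23*(n/3)^4 = (7/81)*23*n^4 <= c*f(n) with c = 7/81 < 1. Satisfied.
Case 3: T(n) = Theta(n^4).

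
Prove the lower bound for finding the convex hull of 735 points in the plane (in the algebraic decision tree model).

Reduction from sorting: given 735 numbers x_1,...,x_{735}, map x_i to the point (x_i, x_i^2) on the parabola y = x^2. All points are on the convex hull, and walking the hull gives them in sorted x-order. Since sorting requires Omega(n log n), so does planar convex hull.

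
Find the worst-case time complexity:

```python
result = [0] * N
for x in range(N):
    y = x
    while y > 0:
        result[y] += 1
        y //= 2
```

Time complexity: O(n log n).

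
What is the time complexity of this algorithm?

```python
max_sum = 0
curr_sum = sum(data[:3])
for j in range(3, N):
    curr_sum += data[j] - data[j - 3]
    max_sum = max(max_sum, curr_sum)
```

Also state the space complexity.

Time complexity: O(n).
Space complexity: O(1).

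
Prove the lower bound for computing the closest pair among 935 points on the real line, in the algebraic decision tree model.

Reduction from element distinctness: given 935 reals, the closest-pair distance is 0 iff two are equal. Element distinctness has an Omega(n log n) lower bound in the algebraic decision tree model (Ben-Or). Therefore closest pair on a line also requires Omega(n log n). Sorting then a linear scan achieves this.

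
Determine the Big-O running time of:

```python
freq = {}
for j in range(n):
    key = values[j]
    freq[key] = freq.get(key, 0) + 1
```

Time complexity: O(n).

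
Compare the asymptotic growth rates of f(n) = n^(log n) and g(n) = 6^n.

g(n) = 6^n grows faster: take logs: log(n^(log n)) = (log n)^2, log(6^n) = n log 6; n dominates (log n)^2.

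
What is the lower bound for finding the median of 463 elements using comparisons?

To find the median of 463 elements, every element must be compared at least once, so the lower bound is Omega(n). The BFPRT algorithm achieves O(n), making this tight.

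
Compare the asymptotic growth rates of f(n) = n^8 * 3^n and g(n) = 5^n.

g(n) = 5^n grows faster: 5^n / (n^8 3^n) = (5/3)^n / n^8 -> infinity since 5/3 > 1.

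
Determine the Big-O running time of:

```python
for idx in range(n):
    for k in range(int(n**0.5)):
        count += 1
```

Time complexity: O(n * sqrt(n)).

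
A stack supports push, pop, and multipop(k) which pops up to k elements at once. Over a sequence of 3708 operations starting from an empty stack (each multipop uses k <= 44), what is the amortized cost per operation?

Each element is pushed exactly once and popped at most once (whether by pop or as part of a multipop). So the total number of individual pops over the whole sequence is at most the number of pushes, which is at most 3708. Total work <= 2 * 3708, hence O(1) amortized per operation.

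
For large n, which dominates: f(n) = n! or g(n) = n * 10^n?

f(n) = n! grows faster: by Stirling n! ~ (n/e)^n sqrt(2*pi*n); (n/e)^n eventually dominates n * 10^n.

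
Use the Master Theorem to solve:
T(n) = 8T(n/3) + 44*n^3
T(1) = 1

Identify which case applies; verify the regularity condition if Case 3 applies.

a=8, b=3, f(n)=44*n^3.
log_3(8) = 1.893 < 3.
f(n) = Omega(n^(1.893+epsilon)) for some epsilon > 0, so Case 3 is the candidate.
Regularity: a*f(n/b) = 8*44*(n/3)^3 = (8/27)*44*n^3 <= c*f(n) with c = 8/27 < 1. Satisfied.
Case 3: T(n) = Theta(n^3).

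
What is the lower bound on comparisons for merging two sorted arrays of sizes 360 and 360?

Adversary argument: with sizes 360 and 360 (differing by at most 1), interleave the two arrays so that every consecutive pair in the output comes from different inputs. Then each of the 719 adjacent output pairs must be directly compared, or the algorithm cannot determine their relative order. So 719 comparisons are necessary; standard merge achieves this.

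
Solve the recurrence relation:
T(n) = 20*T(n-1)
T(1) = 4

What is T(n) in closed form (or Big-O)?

Each step multiplies by 20. T(n) = T(1)*20^(n-1) = 4*20^(n-1).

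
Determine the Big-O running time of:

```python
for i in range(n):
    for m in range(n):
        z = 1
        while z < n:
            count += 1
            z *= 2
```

Time complexity: O(n^2 log n).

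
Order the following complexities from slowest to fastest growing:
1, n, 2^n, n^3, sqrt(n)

Ordered by growth rate: 1 < sqrt(n) < n < n^3 < 2^n.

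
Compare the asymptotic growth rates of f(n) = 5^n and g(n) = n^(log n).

f(n) = 5^n grows faster: take logs: log(n^(log n)) = (log n)^2, log(5^n) = n log 5; n dominates (log n)^2.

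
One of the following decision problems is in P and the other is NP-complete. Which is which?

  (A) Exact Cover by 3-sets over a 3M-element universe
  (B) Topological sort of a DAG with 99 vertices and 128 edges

(A) is NP-complete: one of Karp's 21 NP-complete problems.
(B) is P: DFS-based topological sort runs in O(V+E).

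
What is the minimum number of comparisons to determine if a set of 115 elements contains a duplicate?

Determining if 115 elements are all distinct requires Omega(n log n) comparisons in the comparison model. This follows from the element distinctness lower bound.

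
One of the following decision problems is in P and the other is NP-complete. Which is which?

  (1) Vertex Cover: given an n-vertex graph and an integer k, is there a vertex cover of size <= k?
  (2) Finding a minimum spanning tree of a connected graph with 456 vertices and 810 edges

(1) is NP-complete: one of Karp's 21 NP-complete problems (with k part of the input; for any fixed constant k it is in P).
(2) is P: Kruskal's / Prim's algorithms run in polynomial time.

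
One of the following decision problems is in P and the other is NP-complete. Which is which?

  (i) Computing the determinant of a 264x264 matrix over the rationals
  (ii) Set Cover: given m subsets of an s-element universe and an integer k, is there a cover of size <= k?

(i) is P: Gaussian elimination runs in O(n^3).
(ii) is NP-complete: one of Karp's 21 NP-complete problems (with k part of the input).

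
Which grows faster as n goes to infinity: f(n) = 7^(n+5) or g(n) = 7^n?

f(n) = 7^(n+5) and g(n) = 7^n are Theta of each other: 7^(n+5) = 7^5 * 7^n = Theta(7^n).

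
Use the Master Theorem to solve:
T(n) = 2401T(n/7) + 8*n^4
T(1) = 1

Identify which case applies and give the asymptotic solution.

a=2401, b=7, f(n)=8*n^4.
log_7(2401) = 4, so n^(log_b(a)) = n^4.
f(n) = Theta(n^4), so Case 2 applies.
T(n) = Theta(n^4 log n).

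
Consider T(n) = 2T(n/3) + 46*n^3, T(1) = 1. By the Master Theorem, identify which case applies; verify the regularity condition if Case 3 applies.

a=2, b=3, f(n)=46*n^3.
log_3(2) = 0.6309 < 3.
f(n) = Omega(n^(0.6309+epsilon)) for some epsilon > 0, so Case 3 is the candidate.
Regularity: a*f(n/b) = 2*46*(n/3)^3 = (2/27)*46*n^3 <= c*f(n) with c = 2/27 < 1. Satisfied.
Case 3: T(n) = Theta(n^3).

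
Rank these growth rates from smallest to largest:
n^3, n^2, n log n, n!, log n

Ordered by growth rate: log n < n log n < n^2 < n^3 < n!.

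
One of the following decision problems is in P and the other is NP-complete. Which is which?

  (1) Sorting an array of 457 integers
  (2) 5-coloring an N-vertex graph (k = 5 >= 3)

(1) is P: merge sort runs in O(n log n).
(2) is NP-complete: graph k-coloring for k>=3 is NP-complete by reduction from 3-SAT.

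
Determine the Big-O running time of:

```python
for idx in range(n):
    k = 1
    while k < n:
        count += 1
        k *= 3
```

Time complexity: O(n log n).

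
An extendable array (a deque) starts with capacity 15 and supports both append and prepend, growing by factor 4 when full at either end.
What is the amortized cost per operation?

Growth at either end copies all elements; capacities form a geometric sequence with ratio 4, so total copy cost over n operations is O(n) (two geometric series). Amortized O(1).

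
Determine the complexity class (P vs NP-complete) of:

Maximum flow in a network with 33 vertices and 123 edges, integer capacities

This problem is in P: Edmonds-Karp / push-relabel run in polynomial time.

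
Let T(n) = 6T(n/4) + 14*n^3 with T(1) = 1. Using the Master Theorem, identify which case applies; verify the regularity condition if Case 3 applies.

a=6, b=4, f(n)=14*n^3.
log_4(6) = 1.292 < 3.
f(n) = Omega(n^(1.292+epsilon)) for some epsilon > 0, so Case 3 is the candidate.
Regularity: a*f(n/b) = 6*14*(n/4)^3 = (6/64)*14*n^3 <= c*f(n) with c = 6/64 < 1. Satisfied.
Case 3: T(n) = Theta(n^3).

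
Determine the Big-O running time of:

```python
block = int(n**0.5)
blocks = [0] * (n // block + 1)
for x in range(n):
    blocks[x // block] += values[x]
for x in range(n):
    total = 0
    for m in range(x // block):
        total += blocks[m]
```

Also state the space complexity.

Time complexity: O(n * sqrt(n)).
Space complexity: O(sqrt(n)).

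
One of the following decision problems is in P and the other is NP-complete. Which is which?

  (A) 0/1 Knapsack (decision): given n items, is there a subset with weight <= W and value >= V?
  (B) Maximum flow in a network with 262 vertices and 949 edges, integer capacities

(A) is NP-complete: reduces from Subset Sum.
(B) is P: Edmonds-Karp / push-relabel run in polynomial time.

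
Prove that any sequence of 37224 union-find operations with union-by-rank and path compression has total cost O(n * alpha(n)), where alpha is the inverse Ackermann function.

Using Tarjan's analysis with rank-based potential function. Union-by-rank keeps tree height O(log n). Path compression flattens paths during find. For n = 37224 operations, total cost is O(n * alpha(n)), effectively O(n) since alpha grows incredibly slowly.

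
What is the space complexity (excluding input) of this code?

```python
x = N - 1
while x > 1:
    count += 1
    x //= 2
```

Space complexity: O(1).
Only a constant amount of auxiliary storage is used; nothing grows with n.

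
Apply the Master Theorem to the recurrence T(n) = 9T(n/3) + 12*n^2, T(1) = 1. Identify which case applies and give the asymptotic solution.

a=9, b=3, f(n)=12*n^2.
log_3(9) = 2, so n^(log_b(a)) = n^2.
f(n) = Theta(n^2), so Case 2 applies.
T(n) = Theta(n^2 log n).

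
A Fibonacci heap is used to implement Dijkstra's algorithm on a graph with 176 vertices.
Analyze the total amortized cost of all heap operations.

Dijkstra performs 176 insert, 176 extract-min, and at most E decrease-key operations. With Fibonacci heap: insert O(1) amortized, extract-min O(log n) amortized, decrease-key O(1) amortized. Total with n = 176: O(n * 1 + n * log n + E * 1) = O(n log n + E).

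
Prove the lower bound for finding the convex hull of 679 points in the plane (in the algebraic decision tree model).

Reduction from sorting: given 679 numbers x_1,...,x_{679}, map x_i to the point (x_i, x_i^2) on the parabola y = x^2. All points are on the convex hull, and walking the hull gives them in sorted x-order. Since sorting requires Omega(n log n), so does planar convex hull.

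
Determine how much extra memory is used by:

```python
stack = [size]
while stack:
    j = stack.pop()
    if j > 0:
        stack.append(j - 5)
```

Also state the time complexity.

Space complexity: O(1).
Only a constant amount of auxiliary storage is used; nothing grows with n.
Time complexity: O(n).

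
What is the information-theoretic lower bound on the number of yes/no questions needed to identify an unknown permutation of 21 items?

There are 21! = 51090942171709440000 permutations. Each yes/no question gives at most 1 bit, so at least ceil(log_2(51090942171709440000)) = 66 questions are needed.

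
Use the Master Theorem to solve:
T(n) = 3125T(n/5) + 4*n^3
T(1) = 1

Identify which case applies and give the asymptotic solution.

a=3125, b=5, f(n)=4*n^3.
log_5(3125) = 5 > 3.
Since f(n) = O(n^3) is polynomially smaller than n^5, Case 1 applies.
T(n) = Theta(n^5).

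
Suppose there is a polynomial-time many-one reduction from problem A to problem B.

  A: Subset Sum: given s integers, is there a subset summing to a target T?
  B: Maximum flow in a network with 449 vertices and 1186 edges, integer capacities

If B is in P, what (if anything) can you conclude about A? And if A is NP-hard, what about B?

A poly-time reduction A <=_p B means any A-instance can be transformed to a B-instance in poly time.
If B is in P: compose the reduction with B's poly-time algorithm to solve A in poly time, so A is in P.
If A is NP-hard: every NP problem reduces to A, which reduces to B; composing reductions, every NP problem reduces to B, so B is NP-hard.
(Here in fact A is NP-complete and B is in P, so no such reduction is known -- its existence would imply P = NP; the analysis concerns only what the assumed reduction would or would not let you conclude.)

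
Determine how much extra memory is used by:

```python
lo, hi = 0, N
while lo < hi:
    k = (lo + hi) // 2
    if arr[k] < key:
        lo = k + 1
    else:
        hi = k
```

Space complexity: O(1).
Only a constant amount of auxiliary storage is used; nothing grows with n.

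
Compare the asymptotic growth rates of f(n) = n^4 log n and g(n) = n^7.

g(n) = n^7 grows faster: n^7 / (n^4 log n) = n^3/log n -> infinity.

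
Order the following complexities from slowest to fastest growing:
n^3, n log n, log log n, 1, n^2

Ordered by growth rate: 1 < log log n < n log n < n^2 < n^3.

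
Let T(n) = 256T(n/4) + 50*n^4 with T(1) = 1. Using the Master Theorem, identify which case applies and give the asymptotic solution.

a=256, b=4, f(n)=50*n^4.
log_4(256) = 4, so n^(log_b(a)) = n^4.
f(n) = Theta(n^4), so Case 2 applies.
T(n) = Theta(n^4 log n).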